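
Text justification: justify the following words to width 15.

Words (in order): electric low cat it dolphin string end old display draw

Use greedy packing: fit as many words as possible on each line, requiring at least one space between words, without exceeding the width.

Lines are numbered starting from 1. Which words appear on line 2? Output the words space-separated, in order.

Answer: cat it dolphin

Derivation:
Line 1: ['electric', 'low'] (min_width=12, slack=3)
Line 2: ['cat', 'it', 'dolphin'] (min_width=14, slack=1)
Line 3: ['string', 'end', 'old'] (min_width=14, slack=1)
Line 4: ['display', 'draw'] (min_width=12, slack=3)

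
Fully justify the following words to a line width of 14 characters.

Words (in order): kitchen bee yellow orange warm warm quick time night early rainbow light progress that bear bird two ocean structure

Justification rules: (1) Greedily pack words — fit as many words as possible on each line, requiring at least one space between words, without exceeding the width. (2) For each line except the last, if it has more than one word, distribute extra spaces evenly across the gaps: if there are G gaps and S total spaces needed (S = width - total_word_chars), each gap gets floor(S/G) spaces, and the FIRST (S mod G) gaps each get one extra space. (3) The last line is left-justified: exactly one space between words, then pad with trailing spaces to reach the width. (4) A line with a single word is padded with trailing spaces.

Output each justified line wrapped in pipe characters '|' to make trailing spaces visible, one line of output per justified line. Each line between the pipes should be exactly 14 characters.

Line 1: ['kitchen', 'bee'] (min_width=11, slack=3)
Line 2: ['yellow', 'orange'] (min_width=13, slack=1)
Line 3: ['warm', 'warm'] (min_width=9, slack=5)
Line 4: ['quick', 'time'] (min_width=10, slack=4)
Line 5: ['night', 'early'] (min_width=11, slack=3)
Line 6: ['rainbow', 'light'] (min_width=13, slack=1)
Line 7: ['progress', 'that'] (min_width=13, slack=1)
Line 8: ['bear', 'bird', 'two'] (min_width=13, slack=1)
Line 9: ['ocean'] (min_width=5, slack=9)
Line 10: ['structure'] (min_width=9, slack=5)

Answer: |kitchen    bee|
|yellow  orange|
|warm      warm|
|quick     time|
|night    early|
|rainbow  light|
|progress  that|
|bear  bird two|
|ocean         |
|structure     |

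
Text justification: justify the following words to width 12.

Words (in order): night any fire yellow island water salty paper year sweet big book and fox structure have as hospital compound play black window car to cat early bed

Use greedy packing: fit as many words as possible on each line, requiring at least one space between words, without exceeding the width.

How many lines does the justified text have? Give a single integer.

Line 1: ['night', 'any'] (min_width=9, slack=3)
Line 2: ['fire', 'yellow'] (min_width=11, slack=1)
Line 3: ['island', 'water'] (min_width=12, slack=0)
Line 4: ['salty', 'paper'] (min_width=11, slack=1)
Line 5: ['year', 'sweet'] (min_width=10, slack=2)
Line 6: ['big', 'book', 'and'] (min_width=12, slack=0)
Line 7: ['fox'] (min_width=3, slack=9)
Line 8: ['structure'] (min_width=9, slack=3)
Line 9: ['have', 'as'] (min_width=7, slack=5)
Line 10: ['hospital'] (min_width=8, slack=4)
Line 11: ['compound'] (min_width=8, slack=4)
Line 12: ['play', 'black'] (min_width=10, slack=2)
Line 13: ['window', 'car'] (min_width=10, slack=2)
Line 14: ['to', 'cat', 'early'] (min_width=12, slack=0)
Line 15: ['bed'] (min_width=3, slack=9)
Total lines: 15

Answer: 15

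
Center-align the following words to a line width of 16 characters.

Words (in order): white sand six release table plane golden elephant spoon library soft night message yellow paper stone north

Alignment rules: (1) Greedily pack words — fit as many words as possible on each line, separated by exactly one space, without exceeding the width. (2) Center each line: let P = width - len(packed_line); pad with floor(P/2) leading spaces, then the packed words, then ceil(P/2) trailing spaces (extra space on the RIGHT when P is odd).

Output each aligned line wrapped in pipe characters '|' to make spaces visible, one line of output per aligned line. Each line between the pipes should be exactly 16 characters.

Answer: | white sand six |
| release table  |
|  plane golden  |
| elephant spoon |
|  library soft  |
| night message  |
|  yellow paper  |
|  stone north   |

Derivation:
Line 1: ['white', 'sand', 'six'] (min_width=14, slack=2)
Line 2: ['release', 'table'] (min_width=13, slack=3)
Line 3: ['plane', 'golden'] (min_width=12, slack=4)
Line 4: ['elephant', 'spoon'] (min_width=14, slack=2)
Line 5: ['library', 'soft'] (min_width=12, slack=4)
Line 6: ['night', 'message'] (min_width=13, slack=3)
Line 7: ['yellow', 'paper'] (min_width=12, slack=4)
Line 8: ['stone', 'north'] (min_width=11, slack=5)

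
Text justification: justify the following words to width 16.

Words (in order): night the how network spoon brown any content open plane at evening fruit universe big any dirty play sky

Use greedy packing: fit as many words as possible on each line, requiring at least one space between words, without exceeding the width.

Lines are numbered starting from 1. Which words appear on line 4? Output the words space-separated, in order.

Line 1: ['night', 'the', 'how'] (min_width=13, slack=3)
Line 2: ['network', 'spoon'] (min_width=13, slack=3)
Line 3: ['brown', 'any'] (min_width=9, slack=7)
Line 4: ['content', 'open'] (min_width=12, slack=4)
Line 5: ['plane', 'at', 'evening'] (min_width=16, slack=0)
Line 6: ['fruit', 'universe'] (min_width=14, slack=2)
Line 7: ['big', 'any', 'dirty'] (min_width=13, slack=3)
Line 8: ['play', 'sky'] (min_width=8, slack=8)

Answer: content open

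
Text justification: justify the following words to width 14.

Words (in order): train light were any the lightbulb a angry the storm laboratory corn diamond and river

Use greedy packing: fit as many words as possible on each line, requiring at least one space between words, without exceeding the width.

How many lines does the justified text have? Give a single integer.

Answer: 8

Derivation:
Line 1: ['train', 'light'] (min_width=11, slack=3)
Line 2: ['were', 'any', 'the'] (min_width=12, slack=2)
Line 3: ['lightbulb', 'a'] (min_width=11, slack=3)
Line 4: ['angry', 'the'] (min_width=9, slack=5)
Line 5: ['storm'] (min_width=5, slack=9)
Line 6: ['laboratory'] (min_width=10, slack=4)
Line 7: ['corn', 'diamond'] (min_width=12, slack=2)
Line 8: ['and', 'river'] (min_width=9, slack=5)
Total lines: 8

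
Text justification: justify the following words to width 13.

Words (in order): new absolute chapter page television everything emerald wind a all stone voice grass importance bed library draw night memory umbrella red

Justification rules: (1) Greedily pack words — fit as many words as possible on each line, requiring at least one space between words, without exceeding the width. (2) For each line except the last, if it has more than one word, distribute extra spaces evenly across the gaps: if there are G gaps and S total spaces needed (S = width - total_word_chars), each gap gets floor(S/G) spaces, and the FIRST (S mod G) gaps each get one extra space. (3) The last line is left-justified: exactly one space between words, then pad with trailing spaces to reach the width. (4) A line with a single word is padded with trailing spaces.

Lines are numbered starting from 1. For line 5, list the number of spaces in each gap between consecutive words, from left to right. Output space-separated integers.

Answer: 2

Derivation:
Line 1: ['new', 'absolute'] (min_width=12, slack=1)
Line 2: ['chapter', 'page'] (min_width=12, slack=1)
Line 3: ['television'] (min_width=10, slack=3)
Line 4: ['everything'] (min_width=10, slack=3)
Line 5: ['emerald', 'wind'] (min_width=12, slack=1)
Line 6: ['a', 'all', 'stone'] (min_width=11, slack=2)
Line 7: ['voice', 'grass'] (min_width=11, slack=2)
Line 8: ['importance'] (min_width=10, slack=3)
Line 9: ['bed', 'library'] (min_width=11, slack=2)
Line 10: ['draw', 'night'] (min_width=10, slack=3)
Line 11: ['memory'] (min_width=6, slack=7)
Line 12: ['umbrella', 'red'] (min_width=12, slack=1)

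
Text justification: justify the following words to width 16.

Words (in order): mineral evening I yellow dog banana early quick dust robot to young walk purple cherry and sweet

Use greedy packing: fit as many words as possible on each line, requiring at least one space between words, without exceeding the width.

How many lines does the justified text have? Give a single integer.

Answer: 7

Derivation:
Line 1: ['mineral', 'evening'] (min_width=15, slack=1)
Line 2: ['I', 'yellow', 'dog'] (min_width=12, slack=4)
Line 3: ['banana', 'early'] (min_width=12, slack=4)
Line 4: ['quick', 'dust', 'robot'] (min_width=16, slack=0)
Line 5: ['to', 'young', 'walk'] (min_width=13, slack=3)
Line 6: ['purple', 'cherry'] (min_width=13, slack=3)
Line 7: ['and', 'sweet'] (min_width=9, slack=7)
Total lines: 7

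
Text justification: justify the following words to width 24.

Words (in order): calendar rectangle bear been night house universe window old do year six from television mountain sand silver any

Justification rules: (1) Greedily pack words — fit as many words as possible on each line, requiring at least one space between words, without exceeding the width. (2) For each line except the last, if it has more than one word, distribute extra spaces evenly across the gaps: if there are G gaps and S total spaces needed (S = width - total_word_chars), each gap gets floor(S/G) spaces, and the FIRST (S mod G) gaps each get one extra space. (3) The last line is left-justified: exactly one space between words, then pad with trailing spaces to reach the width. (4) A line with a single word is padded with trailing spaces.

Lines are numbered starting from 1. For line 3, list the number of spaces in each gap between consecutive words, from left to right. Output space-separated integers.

Answer: 2 2 1

Derivation:
Line 1: ['calendar', 'rectangle', 'bear'] (min_width=23, slack=1)
Line 2: ['been', 'night', 'house'] (min_width=16, slack=8)
Line 3: ['universe', 'window', 'old', 'do'] (min_width=22, slack=2)
Line 4: ['year', 'six', 'from', 'television'] (min_width=24, slack=0)
Line 5: ['mountain', 'sand', 'silver', 'any'] (min_width=24, slack=0)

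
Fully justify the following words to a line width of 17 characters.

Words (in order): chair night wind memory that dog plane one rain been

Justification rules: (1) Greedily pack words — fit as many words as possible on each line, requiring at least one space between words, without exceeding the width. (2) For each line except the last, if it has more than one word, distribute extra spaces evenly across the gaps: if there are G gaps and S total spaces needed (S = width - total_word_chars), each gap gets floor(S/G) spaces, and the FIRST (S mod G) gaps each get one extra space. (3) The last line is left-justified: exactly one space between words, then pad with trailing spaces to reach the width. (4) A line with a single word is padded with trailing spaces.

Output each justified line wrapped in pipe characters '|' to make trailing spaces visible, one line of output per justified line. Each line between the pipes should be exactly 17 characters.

Answer: |chair  night wind|
|memory  that  dog|
|plane   one  rain|
|been             |

Derivation:
Line 1: ['chair', 'night', 'wind'] (min_width=16, slack=1)
Line 2: ['memory', 'that', 'dog'] (min_width=15, slack=2)
Line 3: ['plane', 'one', 'rain'] (min_width=14, slack=3)
Line 4: ['been'] (min_width=4, slack=13)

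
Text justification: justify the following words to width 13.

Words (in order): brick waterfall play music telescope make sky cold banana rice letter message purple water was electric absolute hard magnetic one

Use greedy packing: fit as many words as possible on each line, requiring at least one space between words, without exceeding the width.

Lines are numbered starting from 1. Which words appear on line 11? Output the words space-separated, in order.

Answer: absolute hard

Derivation:
Line 1: ['brick'] (min_width=5, slack=8)
Line 2: ['waterfall'] (min_width=9, slack=4)
Line 3: ['play', 'music'] (min_width=10, slack=3)
Line 4: ['telescope'] (min_width=9, slack=4)
Line 5: ['make', 'sky', 'cold'] (min_width=13, slack=0)
Line 6: ['banana', 'rice'] (min_width=11, slack=2)
Line 7: ['letter'] (min_width=6, slack=7)
Line 8: ['message'] (min_width=7, slack=6)
Line 9: ['purple', 'water'] (min_width=12, slack=1)
Line 10: ['was', 'electric'] (min_width=12, slack=1)
Line 11: ['absolute', 'hard'] (min_width=13, slack=0)
Line 12: ['magnetic', 'one'] (min_width=12, slack=1)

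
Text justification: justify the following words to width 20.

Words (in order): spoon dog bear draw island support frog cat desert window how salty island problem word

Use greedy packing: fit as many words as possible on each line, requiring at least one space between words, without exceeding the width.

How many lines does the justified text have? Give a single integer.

Line 1: ['spoon', 'dog', 'bear', 'draw'] (min_width=19, slack=1)
Line 2: ['island', 'support', 'frog'] (min_width=19, slack=1)
Line 3: ['cat', 'desert', 'window'] (min_width=17, slack=3)
Line 4: ['how', 'salty', 'island'] (min_width=16, slack=4)
Line 5: ['problem', 'word'] (min_width=12, slack=8)
Total lines: 5

Answer: 5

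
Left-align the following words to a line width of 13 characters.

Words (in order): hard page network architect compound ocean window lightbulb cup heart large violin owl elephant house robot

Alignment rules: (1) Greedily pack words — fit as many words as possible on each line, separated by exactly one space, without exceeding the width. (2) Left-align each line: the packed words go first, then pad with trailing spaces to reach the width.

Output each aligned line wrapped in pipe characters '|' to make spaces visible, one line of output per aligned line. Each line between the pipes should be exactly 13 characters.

Answer: |hard page    |
|network      |
|architect    |
|compound     |
|ocean window |
|lightbulb cup|
|heart large  |
|violin owl   |
|elephant     |
|house robot  |

Derivation:
Line 1: ['hard', 'page'] (min_width=9, slack=4)
Line 2: ['network'] (min_width=7, slack=6)
Line 3: ['architect'] (min_width=9, slack=4)
Line 4: ['compound'] (min_width=8, slack=5)
Line 5: ['ocean', 'window'] (min_width=12, slack=1)
Line 6: ['lightbulb', 'cup'] (min_width=13, slack=0)
Line 7: ['heart', 'large'] (min_width=11, slack=2)
Line 8: ['violin', 'owl'] (min_width=10, slack=3)
Line 9: ['elephant'] (min_width=8, slack=5)
Line 10: ['house', 'robot'] (min_width=11, slack=2)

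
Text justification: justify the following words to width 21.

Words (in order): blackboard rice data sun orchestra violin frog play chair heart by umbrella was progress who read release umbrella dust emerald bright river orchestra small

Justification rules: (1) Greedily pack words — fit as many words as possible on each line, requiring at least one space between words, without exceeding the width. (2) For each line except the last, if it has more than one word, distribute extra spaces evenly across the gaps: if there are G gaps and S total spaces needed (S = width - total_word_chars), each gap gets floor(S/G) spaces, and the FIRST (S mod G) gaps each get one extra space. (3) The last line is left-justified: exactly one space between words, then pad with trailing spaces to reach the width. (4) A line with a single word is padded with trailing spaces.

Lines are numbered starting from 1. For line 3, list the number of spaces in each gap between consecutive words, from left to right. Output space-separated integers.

Answer: 1 1 1

Derivation:
Line 1: ['blackboard', 'rice', 'data'] (min_width=20, slack=1)
Line 2: ['sun', 'orchestra', 'violin'] (min_width=20, slack=1)
Line 3: ['frog', 'play', 'chair', 'heart'] (min_width=21, slack=0)
Line 4: ['by', 'umbrella', 'was'] (min_width=15, slack=6)
Line 5: ['progress', 'who', 'read'] (min_width=17, slack=4)
Line 6: ['release', 'umbrella', 'dust'] (min_width=21, slack=0)
Line 7: ['emerald', 'bright', 'river'] (min_width=20, slack=1)
Line 8: ['orchestra', 'small'] (min_width=15, slack=6)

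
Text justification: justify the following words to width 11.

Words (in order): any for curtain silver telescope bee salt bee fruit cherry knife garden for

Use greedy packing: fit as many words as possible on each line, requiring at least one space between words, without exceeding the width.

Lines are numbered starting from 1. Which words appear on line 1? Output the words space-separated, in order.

Line 1: ['any', 'for'] (min_width=7, slack=4)
Line 2: ['curtain'] (min_width=7, slack=4)
Line 3: ['silver'] (min_width=6, slack=5)
Line 4: ['telescope'] (min_width=9, slack=2)
Line 5: ['bee', 'salt'] (min_width=8, slack=3)
Line 6: ['bee', 'fruit'] (min_width=9, slack=2)
Line 7: ['cherry'] (min_width=6, slack=5)
Line 8: ['knife'] (min_width=5, slack=6)
Line 9: ['garden', 'for'] (min_width=10, slack=1)

Answer: any for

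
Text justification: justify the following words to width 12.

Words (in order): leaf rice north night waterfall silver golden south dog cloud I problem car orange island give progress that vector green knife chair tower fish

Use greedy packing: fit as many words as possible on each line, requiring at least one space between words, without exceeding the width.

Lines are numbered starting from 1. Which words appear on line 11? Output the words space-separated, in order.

Answer: that vector

Derivation:
Line 1: ['leaf', 'rice'] (min_width=9, slack=3)
Line 2: ['north', 'night'] (min_width=11, slack=1)
Line 3: ['waterfall'] (min_width=9, slack=3)
Line 4: ['silver'] (min_width=6, slack=6)
Line 5: ['golden', 'south'] (min_width=12, slack=0)
Line 6: ['dog', 'cloud', 'I'] (min_width=11, slack=1)
Line 7: ['problem', 'car'] (min_width=11, slack=1)
Line 8: ['orange'] (min_width=6, slack=6)
Line 9: ['island', 'give'] (min_width=11, slack=1)
Line 10: ['progress'] (min_width=8, slack=4)
Line 11: ['that', 'vector'] (min_width=11, slack=1)
Line 12: ['green', 'knife'] (min_width=11, slack=1)
Line 13: ['chair', 'tower'] (min_width=11, slack=1)
Line 14: ['fish'] (min_width=4, slack=8)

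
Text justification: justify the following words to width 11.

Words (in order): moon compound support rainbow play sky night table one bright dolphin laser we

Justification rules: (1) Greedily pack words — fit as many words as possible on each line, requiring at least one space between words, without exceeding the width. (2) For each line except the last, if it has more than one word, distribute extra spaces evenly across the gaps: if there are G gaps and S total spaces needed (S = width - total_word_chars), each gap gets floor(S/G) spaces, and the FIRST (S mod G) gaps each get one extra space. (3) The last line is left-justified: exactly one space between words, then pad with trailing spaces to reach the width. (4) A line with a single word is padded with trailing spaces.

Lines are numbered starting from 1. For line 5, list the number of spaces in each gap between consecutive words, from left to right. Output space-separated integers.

Line 1: ['moon'] (min_width=4, slack=7)
Line 2: ['compound'] (min_width=8, slack=3)
Line 3: ['support'] (min_width=7, slack=4)
Line 4: ['rainbow'] (min_width=7, slack=4)
Line 5: ['play', 'sky'] (min_width=8, slack=3)
Line 6: ['night', 'table'] (min_width=11, slack=0)
Line 7: ['one', 'bright'] (min_width=10, slack=1)
Line 8: ['dolphin'] (min_width=7, slack=4)
Line 9: ['laser', 'we'] (min_width=8, slack=3)

Answer: 4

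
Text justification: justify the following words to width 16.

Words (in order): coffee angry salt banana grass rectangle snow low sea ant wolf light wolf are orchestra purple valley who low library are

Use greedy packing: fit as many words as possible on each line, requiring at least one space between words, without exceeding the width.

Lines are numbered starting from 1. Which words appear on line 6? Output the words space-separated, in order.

Answer: are orchestra

Derivation:
Line 1: ['coffee', 'angry'] (min_width=12, slack=4)
Line 2: ['salt', 'banana'] (min_width=11, slack=5)
Line 3: ['grass', 'rectangle'] (min_width=15, slack=1)
Line 4: ['snow', 'low', 'sea', 'ant'] (min_width=16, slack=0)
Line 5: ['wolf', 'light', 'wolf'] (min_width=15, slack=1)
Line 6: ['are', 'orchestra'] (min_width=13, slack=3)
Line 7: ['purple', 'valley'] (min_width=13, slack=3)
Line 8: ['who', 'low', 'library'] (min_width=15, slack=1)
Line 9: ['are'] (min_width=3, slack=13)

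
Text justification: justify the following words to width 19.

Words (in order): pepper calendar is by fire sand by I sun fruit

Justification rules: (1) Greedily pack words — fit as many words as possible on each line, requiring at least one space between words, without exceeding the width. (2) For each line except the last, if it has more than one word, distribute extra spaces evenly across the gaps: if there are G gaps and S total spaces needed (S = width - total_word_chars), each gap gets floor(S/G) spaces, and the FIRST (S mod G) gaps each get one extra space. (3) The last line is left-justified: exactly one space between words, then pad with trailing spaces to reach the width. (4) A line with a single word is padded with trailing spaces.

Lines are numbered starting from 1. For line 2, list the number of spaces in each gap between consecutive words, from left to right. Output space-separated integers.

Answer: 2 2 1 1

Derivation:
Line 1: ['pepper', 'calendar', 'is'] (min_width=18, slack=1)
Line 2: ['by', 'fire', 'sand', 'by', 'I'] (min_width=17, slack=2)
Line 3: ['sun', 'fruit'] (min_width=9, slack=10)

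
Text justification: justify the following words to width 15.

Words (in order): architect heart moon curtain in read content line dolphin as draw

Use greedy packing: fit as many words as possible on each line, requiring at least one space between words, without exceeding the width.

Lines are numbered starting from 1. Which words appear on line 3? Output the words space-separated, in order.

Line 1: ['architect', 'heart'] (min_width=15, slack=0)
Line 2: ['moon', 'curtain', 'in'] (min_width=15, slack=0)
Line 3: ['read', 'content'] (min_width=12, slack=3)
Line 4: ['line', 'dolphin', 'as'] (min_width=15, slack=0)
Line 5: ['draw'] (min_width=4, slack=11)

Answer: read content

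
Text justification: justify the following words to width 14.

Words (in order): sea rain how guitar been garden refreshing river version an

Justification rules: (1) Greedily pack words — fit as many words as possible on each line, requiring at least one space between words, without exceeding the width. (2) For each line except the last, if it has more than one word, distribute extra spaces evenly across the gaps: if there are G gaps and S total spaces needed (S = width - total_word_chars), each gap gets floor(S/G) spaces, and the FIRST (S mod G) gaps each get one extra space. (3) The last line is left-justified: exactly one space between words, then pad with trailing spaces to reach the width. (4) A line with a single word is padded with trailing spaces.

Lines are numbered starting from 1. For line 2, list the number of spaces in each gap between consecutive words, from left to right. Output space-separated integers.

Answer: 4

Derivation:
Line 1: ['sea', 'rain', 'how'] (min_width=12, slack=2)
Line 2: ['guitar', 'been'] (min_width=11, slack=3)
Line 3: ['garden'] (min_width=6, slack=8)
Line 4: ['refreshing'] (min_width=10, slack=4)
Line 5: ['river', 'version'] (min_width=13, slack=1)
Line 6: ['an'] (min_width=2, slack=12)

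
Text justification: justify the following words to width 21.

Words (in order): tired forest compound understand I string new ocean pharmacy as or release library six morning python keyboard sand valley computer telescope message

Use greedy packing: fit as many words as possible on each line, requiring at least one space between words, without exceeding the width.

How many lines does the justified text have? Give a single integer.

Answer: 8

Derivation:
Line 1: ['tired', 'forest', 'compound'] (min_width=21, slack=0)
Line 2: ['understand', 'I', 'string'] (min_width=19, slack=2)
Line 3: ['new', 'ocean', 'pharmacy', 'as'] (min_width=21, slack=0)
Line 4: ['or', 'release', 'library'] (min_width=18, slack=3)
Line 5: ['six', 'morning', 'python'] (min_width=18, slack=3)
Line 6: ['keyboard', 'sand', 'valley'] (min_width=20, slack=1)
Line 7: ['computer', 'telescope'] (min_width=18, slack=3)
Line 8: ['message'] (min_width=7, slack=14)
Total lines: 8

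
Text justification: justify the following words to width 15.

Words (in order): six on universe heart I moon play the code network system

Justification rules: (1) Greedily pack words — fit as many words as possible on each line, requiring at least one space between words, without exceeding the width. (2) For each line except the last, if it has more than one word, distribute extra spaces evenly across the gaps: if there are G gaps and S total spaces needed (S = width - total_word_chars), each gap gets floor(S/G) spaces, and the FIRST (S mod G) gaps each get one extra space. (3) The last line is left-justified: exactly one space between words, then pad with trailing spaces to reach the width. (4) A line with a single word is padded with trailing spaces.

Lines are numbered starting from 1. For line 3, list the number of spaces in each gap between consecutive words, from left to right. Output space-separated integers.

Line 1: ['six', 'on', 'universe'] (min_width=15, slack=0)
Line 2: ['heart', 'I', 'moon'] (min_width=12, slack=3)
Line 3: ['play', 'the', 'code'] (min_width=13, slack=2)
Line 4: ['network', 'system'] (min_width=14, slack=1)

Answer: 2 2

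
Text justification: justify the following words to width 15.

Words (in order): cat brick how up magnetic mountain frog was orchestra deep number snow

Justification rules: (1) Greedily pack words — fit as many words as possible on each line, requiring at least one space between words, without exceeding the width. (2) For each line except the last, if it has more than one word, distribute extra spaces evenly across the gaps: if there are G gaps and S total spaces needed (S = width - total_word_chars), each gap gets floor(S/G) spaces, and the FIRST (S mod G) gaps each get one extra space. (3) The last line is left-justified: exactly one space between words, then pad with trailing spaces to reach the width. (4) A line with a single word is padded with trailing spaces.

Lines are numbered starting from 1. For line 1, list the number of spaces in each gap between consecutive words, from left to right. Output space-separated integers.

Line 1: ['cat', 'brick', 'how'] (min_width=13, slack=2)
Line 2: ['up', 'magnetic'] (min_width=11, slack=4)
Line 3: ['mountain', 'frog'] (min_width=13, slack=2)
Line 4: ['was', 'orchestra'] (min_width=13, slack=2)
Line 5: ['deep', 'number'] (min_width=11, slack=4)
Line 6: ['snow'] (min_width=4, slack=11)

Answer: 2 2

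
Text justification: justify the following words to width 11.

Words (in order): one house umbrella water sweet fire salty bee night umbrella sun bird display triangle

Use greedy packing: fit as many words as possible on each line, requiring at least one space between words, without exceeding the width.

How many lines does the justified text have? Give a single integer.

Line 1: ['one', 'house'] (min_width=9, slack=2)
Line 2: ['umbrella'] (min_width=8, slack=3)
Line 3: ['water', 'sweet'] (min_width=11, slack=0)
Line 4: ['fire', 'salty'] (min_width=10, slack=1)
Line 5: ['bee', 'night'] (min_width=9, slack=2)
Line 6: ['umbrella'] (min_width=8, slack=3)
Line 7: ['sun', 'bird'] (min_width=8, slack=3)
Line 8: ['display'] (min_width=7, slack=4)
Line 9: ['triangle'] (min_width=8, slack=3)
Total lines: 9

Answer: 9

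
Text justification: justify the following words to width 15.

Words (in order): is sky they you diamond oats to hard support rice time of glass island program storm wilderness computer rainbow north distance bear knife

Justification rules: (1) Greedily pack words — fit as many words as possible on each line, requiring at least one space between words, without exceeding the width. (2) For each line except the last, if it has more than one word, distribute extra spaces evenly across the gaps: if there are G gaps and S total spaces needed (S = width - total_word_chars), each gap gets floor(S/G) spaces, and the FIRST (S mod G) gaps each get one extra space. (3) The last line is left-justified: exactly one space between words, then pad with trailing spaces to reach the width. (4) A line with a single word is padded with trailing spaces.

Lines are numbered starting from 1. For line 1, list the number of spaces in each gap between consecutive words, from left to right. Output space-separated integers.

Line 1: ['is', 'sky', 'they', 'you'] (min_width=15, slack=0)
Line 2: ['diamond', 'oats', 'to'] (min_width=15, slack=0)
Line 3: ['hard', 'support'] (min_width=12, slack=3)
Line 4: ['rice', 'time', 'of'] (min_width=12, slack=3)
Line 5: ['glass', 'island'] (min_width=12, slack=3)
Line 6: ['program', 'storm'] (min_width=13, slack=2)
Line 7: ['wilderness'] (min_width=10, slack=5)
Line 8: ['computer'] (min_width=8, slack=7)
Line 9: ['rainbow', 'north'] (min_width=13, slack=2)
Line 10: ['distance', 'bear'] (min_width=13, slack=2)
Line 11: ['knife'] (min_width=5, slack=10)

Answer: 1 1 1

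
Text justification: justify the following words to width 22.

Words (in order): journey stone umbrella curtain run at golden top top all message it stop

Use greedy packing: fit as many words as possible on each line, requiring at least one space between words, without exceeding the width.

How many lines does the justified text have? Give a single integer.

Line 1: ['journey', 'stone', 'umbrella'] (min_width=22, slack=0)
Line 2: ['curtain', 'run', 'at', 'golden'] (min_width=21, slack=1)
Line 3: ['top', 'top', 'all', 'message', 'it'] (min_width=22, slack=0)
Line 4: ['stop'] (min_width=4, slack=18)
Total lines: 4

Answer: 4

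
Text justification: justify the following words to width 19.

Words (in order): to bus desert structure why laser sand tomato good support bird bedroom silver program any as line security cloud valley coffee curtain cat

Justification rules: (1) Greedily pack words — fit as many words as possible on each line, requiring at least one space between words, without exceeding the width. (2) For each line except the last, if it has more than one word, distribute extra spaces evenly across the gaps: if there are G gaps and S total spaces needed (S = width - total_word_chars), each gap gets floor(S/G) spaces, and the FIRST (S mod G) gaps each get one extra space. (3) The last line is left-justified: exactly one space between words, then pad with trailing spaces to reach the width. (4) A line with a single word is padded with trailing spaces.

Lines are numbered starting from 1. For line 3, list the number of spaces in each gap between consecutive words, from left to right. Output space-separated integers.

Line 1: ['to', 'bus', 'desert'] (min_width=13, slack=6)
Line 2: ['structure', 'why', 'laser'] (min_width=19, slack=0)
Line 3: ['sand', 'tomato', 'good'] (min_width=16, slack=3)
Line 4: ['support', 'bird'] (min_width=12, slack=7)
Line 5: ['bedroom', 'silver'] (min_width=14, slack=5)
Line 6: ['program', 'any', 'as', 'line'] (min_width=19, slack=0)
Line 7: ['security', 'cloud'] (min_width=14, slack=5)
Line 8: ['valley', 'coffee'] (min_width=13, slack=6)
Line 9: ['curtain', 'cat'] (min_width=11, slack=8)

Answer: 3 2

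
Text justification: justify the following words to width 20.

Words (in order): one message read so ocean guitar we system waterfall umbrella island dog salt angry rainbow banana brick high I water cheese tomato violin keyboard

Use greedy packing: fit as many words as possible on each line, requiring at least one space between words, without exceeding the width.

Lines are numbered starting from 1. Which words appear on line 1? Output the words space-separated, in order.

Line 1: ['one', 'message', 'read', 'so'] (min_width=19, slack=1)
Line 2: ['ocean', 'guitar', 'we'] (min_width=15, slack=5)
Line 3: ['system', 'waterfall'] (min_width=16, slack=4)
Line 4: ['umbrella', 'island', 'dog'] (min_width=19, slack=1)
Line 5: ['salt', 'angry', 'rainbow'] (min_width=18, slack=2)
Line 6: ['banana', 'brick', 'high', 'I'] (min_width=19, slack=1)
Line 7: ['water', 'cheese', 'tomato'] (min_width=19, slack=1)
Line 8: ['violin', 'keyboard'] (min_width=15, slack=5)

Answer: one message read so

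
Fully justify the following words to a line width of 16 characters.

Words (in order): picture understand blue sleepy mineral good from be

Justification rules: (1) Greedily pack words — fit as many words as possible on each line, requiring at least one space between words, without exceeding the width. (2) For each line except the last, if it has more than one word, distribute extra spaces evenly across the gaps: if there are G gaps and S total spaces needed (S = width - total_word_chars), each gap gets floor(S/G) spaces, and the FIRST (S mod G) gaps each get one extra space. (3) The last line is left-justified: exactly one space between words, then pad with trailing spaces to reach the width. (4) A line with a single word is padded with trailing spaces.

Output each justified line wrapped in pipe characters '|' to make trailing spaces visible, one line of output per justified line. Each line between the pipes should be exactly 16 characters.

Line 1: ['picture'] (min_width=7, slack=9)
Line 2: ['understand', 'blue'] (min_width=15, slack=1)
Line 3: ['sleepy', 'mineral'] (min_width=14, slack=2)
Line 4: ['good', 'from', 'be'] (min_width=12, slack=4)

Answer: |picture         |
|understand  blue|
|sleepy   mineral|
|good from be    |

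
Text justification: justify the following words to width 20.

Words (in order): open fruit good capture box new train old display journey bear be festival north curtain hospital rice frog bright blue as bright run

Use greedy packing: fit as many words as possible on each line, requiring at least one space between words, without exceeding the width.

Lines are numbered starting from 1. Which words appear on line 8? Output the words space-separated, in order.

Line 1: ['open', 'fruit', 'good'] (min_width=15, slack=5)
Line 2: ['capture', 'box', 'new'] (min_width=15, slack=5)
Line 3: ['train', 'old', 'display'] (min_width=17, slack=3)
Line 4: ['journey', 'bear', 'be'] (min_width=15, slack=5)
Line 5: ['festival', 'north'] (min_width=14, slack=6)
Line 6: ['curtain', 'hospital'] (min_width=16, slack=4)
Line 7: ['rice', 'frog', 'bright'] (min_width=16, slack=4)
Line 8: ['blue', 'as', 'bright', 'run'] (min_width=18, slack=2)

Answer: blue as bright run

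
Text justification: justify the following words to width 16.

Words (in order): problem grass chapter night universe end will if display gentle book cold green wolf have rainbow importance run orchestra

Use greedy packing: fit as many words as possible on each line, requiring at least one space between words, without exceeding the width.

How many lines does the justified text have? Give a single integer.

Line 1: ['problem', 'grass'] (min_width=13, slack=3)
Line 2: ['chapter', 'night'] (min_width=13, slack=3)
Line 3: ['universe', 'end'] (min_width=12, slack=4)
Line 4: ['will', 'if', 'display'] (min_width=15, slack=1)
Line 5: ['gentle', 'book', 'cold'] (min_width=16, slack=0)
Line 6: ['green', 'wolf', 'have'] (min_width=15, slack=1)
Line 7: ['rainbow'] (min_width=7, slack=9)
Line 8: ['importance', 'run'] (min_width=14, slack=2)
Line 9: ['orchestra'] (min_width=9, slack=7)
Total lines: 9

Answer: 9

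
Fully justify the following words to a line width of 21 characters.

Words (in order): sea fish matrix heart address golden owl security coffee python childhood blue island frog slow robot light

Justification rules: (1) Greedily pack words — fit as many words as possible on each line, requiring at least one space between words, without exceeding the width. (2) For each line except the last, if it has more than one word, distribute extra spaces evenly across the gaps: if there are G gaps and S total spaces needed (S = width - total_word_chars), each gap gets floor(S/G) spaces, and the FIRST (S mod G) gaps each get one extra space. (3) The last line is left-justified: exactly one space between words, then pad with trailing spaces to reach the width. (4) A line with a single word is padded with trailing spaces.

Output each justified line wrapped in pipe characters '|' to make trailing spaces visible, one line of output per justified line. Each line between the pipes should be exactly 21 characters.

Line 1: ['sea', 'fish', 'matrix', 'heart'] (min_width=21, slack=0)
Line 2: ['address', 'golden', 'owl'] (min_width=18, slack=3)
Line 3: ['security', 'coffee'] (min_width=15, slack=6)
Line 4: ['python', 'childhood', 'blue'] (min_width=21, slack=0)
Line 5: ['island', 'frog', 'slow'] (min_width=16, slack=5)
Line 6: ['robot', 'light'] (min_width=11, slack=10)

Answer: |sea fish matrix heart|
|address   golden  owl|
|security       coffee|
|python childhood blue|
|island    frog   slow|
|robot light          |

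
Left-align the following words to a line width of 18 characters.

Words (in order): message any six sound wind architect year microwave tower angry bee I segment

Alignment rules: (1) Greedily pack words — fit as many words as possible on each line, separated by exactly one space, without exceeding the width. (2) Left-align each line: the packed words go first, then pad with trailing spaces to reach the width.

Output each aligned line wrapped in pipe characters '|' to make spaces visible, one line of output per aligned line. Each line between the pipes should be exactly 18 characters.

Line 1: ['message', 'any', 'six'] (min_width=15, slack=3)
Line 2: ['sound', 'wind'] (min_width=10, slack=8)
Line 3: ['architect', 'year'] (min_width=14, slack=4)
Line 4: ['microwave', 'tower'] (min_width=15, slack=3)
Line 5: ['angry', 'bee', 'I'] (min_width=11, slack=7)
Line 6: ['segment'] (min_width=7, slack=11)

Answer: |message any six   |
|sound wind        |
|architect year    |
|microwave tower   |
|angry bee I       |
|segment           |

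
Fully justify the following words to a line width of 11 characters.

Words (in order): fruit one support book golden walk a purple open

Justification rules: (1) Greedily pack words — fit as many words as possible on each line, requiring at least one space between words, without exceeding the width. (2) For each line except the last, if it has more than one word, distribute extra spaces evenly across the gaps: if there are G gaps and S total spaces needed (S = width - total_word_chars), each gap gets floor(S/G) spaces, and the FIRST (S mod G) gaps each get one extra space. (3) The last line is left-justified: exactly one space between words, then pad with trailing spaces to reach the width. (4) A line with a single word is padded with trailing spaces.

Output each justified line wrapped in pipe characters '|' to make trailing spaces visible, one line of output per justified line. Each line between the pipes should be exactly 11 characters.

Line 1: ['fruit', 'one'] (min_width=9, slack=2)
Line 2: ['support'] (min_width=7, slack=4)
Line 3: ['book', 'golden'] (min_width=11, slack=0)
Line 4: ['walk', 'a'] (min_width=6, slack=5)
Line 5: ['purple', 'open'] (min_width=11, slack=0)

Answer: |fruit   one|
|support    |
|book golden|
|walk      a|
|purple open|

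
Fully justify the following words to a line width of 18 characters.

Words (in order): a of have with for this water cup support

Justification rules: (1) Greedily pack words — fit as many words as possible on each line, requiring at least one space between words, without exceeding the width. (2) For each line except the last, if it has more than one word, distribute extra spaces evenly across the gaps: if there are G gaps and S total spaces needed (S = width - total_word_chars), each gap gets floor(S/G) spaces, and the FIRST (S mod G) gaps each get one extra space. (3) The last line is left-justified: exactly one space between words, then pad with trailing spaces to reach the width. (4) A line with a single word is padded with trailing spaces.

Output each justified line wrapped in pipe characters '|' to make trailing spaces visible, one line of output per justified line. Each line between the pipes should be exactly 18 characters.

Answer: |a of have with for|
|this   water   cup|
|support           |

Derivation:
Line 1: ['a', 'of', 'have', 'with', 'for'] (min_width=18, slack=0)
Line 2: ['this', 'water', 'cup'] (min_width=14, slack=4)
Line 3: ['support'] (min_width=7, slack=11)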